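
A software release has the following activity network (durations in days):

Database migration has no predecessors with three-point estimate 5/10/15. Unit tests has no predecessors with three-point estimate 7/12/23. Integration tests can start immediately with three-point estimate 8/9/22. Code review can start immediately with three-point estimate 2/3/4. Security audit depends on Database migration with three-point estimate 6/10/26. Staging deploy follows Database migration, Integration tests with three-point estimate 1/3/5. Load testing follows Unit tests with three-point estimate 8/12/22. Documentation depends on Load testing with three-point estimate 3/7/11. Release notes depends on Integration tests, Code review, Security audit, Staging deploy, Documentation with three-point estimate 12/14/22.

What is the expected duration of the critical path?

48 days

te_Database migration = (5 + 4·10 + 15)/6 = 60/6 = 10
te_Unit tests = (7 + 4·12 + 23)/6 = 78/6 = 13
te_Integration tests = (8 + 4·9 + 22)/6 = 66/6 = 11
te_Code review = (2 + 4·3 + 4)/6 = 18/6 = 3
te_Security audit = (6 + 4·10 + 26)/6 = 72/6 = 12
te_Staging deploy = (1 + 4·3 + 5)/6 = 18/6 = 3
te_Load testing = (8 + 4·12 + 22)/6 = 78/6 = 13
te_Documentation = (3 + 4·7 + 11)/6 = 42/6 = 7
te_Release notes = (12 + 4·14 + 22)/6 = 90/6 = 15

Forward pass:
ES_Database migration = 0; EF_Database migration = 10
ES_Unit tests = 0; EF_Unit tests = 13
ES_Integration tests = 0; EF_Integration tests = 11
ES_Code review = 0; EF_Code review = 3
ES_Security audit = 10; EF_Security audit = 10+12 = 22
ES_Staging deploy = max(EF_Database migration=10, EF_Integration tests=11) = 11; EF_Staging deploy = 11+3 = 14
ES_Load testing = 13; EF_Load testing = 13+13 = 26
ES_Documentation = 26; EF_Documentation = 26+7 = 33
ES_Release notes = max(EF_Integration tests=11, EF_Code review=3, EF_Security audit=22, EF_Staging deploy=14, EF_Documentation=33) = 33; EF_Release notes = 33+15 = 48
Expected project duration μ = 48 days. Critical path: Unit tests → Load testing → Documentation → Release notes.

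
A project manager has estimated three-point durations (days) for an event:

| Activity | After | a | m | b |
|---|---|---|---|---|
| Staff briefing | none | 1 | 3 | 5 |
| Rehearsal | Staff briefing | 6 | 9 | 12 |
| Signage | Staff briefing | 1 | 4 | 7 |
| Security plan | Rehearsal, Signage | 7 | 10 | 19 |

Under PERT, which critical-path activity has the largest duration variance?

te_Staff briefing = (1 + 4·3 + 5)/6 = 18/6 = 3; σ²_Staff briefing = ((5−1)/6)² = 0.444
te_Rehearsal = (6 + 4·9 + 12)/6 = 54/6 = 9; σ²_Rehearsal = ((12−6)/6)² = 1.000
te_Signage = (1 + 4·4 + 7)/6 = 24/6 = 4; σ²_Signage = ((7−1)/6)² = 1.000
te_Security plan = (7 + 4·10 + 19)/6 = 66/6 = 11; σ²_Security plan = ((19−7)/6)² = 4.000

Forward pass:
ES_Staff briefing = 0; EF_Staff briefing = 3
ES_Rehearsal = 3; EF_Rehearsal = 3+9 = 12
ES_Signage = 3; EF_Signage = 3+4 = 7
ES_Security plan = max(EF_Rehearsal=12, EF_Signage=7) = 12; EF_Security plan = 12+11 = 23
Expected project duration μ = 23 days. Critical path: Staff briefing → Rehearsal → Security plan.

Variances on critical path: σ²_Staff briefing=0.444, σ²_Rehearsal=1.000, σ²_Security plan=4.000.
Largest is σ²_Security plan = 4.000.

Security plan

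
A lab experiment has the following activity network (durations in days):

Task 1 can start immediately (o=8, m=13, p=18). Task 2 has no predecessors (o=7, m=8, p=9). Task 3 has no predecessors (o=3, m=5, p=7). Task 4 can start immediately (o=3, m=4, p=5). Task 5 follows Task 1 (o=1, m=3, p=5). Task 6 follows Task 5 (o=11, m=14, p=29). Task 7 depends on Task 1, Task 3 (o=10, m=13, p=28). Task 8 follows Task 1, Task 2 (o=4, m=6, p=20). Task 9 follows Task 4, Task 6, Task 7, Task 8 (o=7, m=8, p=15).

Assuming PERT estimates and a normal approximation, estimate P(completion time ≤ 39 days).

0.296

te_Task 1 = (8 + 4·13 + 18)/6 = 78/6 = 13; σ²_Task 1 = ((18−8)/6)² = 2.778
te_Task 2 = (7 + 4·8 + 9)/6 = 48/6 = 8; σ²_Task 2 = ((9−7)/6)² = 0.111
te_Task 3 = (3 + 4·5 + 7)/6 = 30/6 = 5; σ²_Task 3 = ((7−3)/6)² = 0.444
te_Task 4 = (3 + 4·4 + 5)/6 = 24/6 = 4; σ²_Task 4 = ((5−3)/6)² = 0.111
te_Task 5 = (1 + 4·3 + 5)/6 = 18/6 = 3; σ²_Task 5 = ((5−1)/6)² = 0.444
te_Task 6 = (11 + 4·14 + 29)/6 = 96/6 = 16; σ²_Task 6 = ((29−11)/6)² = 9.000
te_Task 7 = (10 + 4·13 + 28)/6 = 90/6 = 15; σ²_Task 7 = ((28−10)/6)² = 9.000
te_Task 8 = (4 + 4·6 + 20)/6 = 48/6 = 8; σ²_Task 8 = ((20−4)/6)² = 7.111
te_Task 9 = (7 + 4·8 + 15)/6 = 54/6 = 9; σ²_Task 9 = ((15−7)/6)² = 1.778

Forward pass:
ES_Task 1 = 0; EF_Task 1 = 13
ES_Task 2 = 0; EF_Task 2 = 8
ES_Task 3 = 0; EF_Task 3 = 5
ES_Task 4 = 0; EF_Task 4 = 4
ES_Task 5 = 13; EF_Task 5 = 13+3 = 16
ES_Task 6 = 16; EF_Task 6 = 16+16 = 32
ES_Task 7 = max(EF_Task 1=13, EF_Task 3=5) = 13; EF_Task 7 = 13+15 = 28
ES_Task 8 = max(EF_Task 1=13, EF_Task 2=8) = 13; EF_Task 8 = 13+8 = 21
ES_Task 9 = max(EF_Task 4=4, EF_Task 6=32, EF_Task 7=28, EF_Task 8=21) = 32; EF_Task 9 = 32+9 = 41
Expected project duration μ = 41 days. Critical path: Task 1 → Task 5 → Task 6 → Task 9.

Variance along critical path = 2.778 + 0.444 + 9.000 + 1.778 = 14.000; σ = √14.000 = 3.742 days.
Z = (39 − 41) / 3.742 = -0.535
P(T ≤ 39) = Φ(-0.535) ≈ 0.296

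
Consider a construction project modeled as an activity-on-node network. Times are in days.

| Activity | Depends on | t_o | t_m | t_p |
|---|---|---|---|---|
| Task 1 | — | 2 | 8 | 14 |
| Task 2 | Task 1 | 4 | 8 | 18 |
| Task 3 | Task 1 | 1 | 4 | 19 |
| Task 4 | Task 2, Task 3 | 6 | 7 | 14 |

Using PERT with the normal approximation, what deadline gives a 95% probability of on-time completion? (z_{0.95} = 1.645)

30.5 days

te_Task 1 = (2 + 4·8 + 14)/6 = 48/6 = 8; σ²_Task 1 = ((14−2)/6)² = 4.000
te_Task 2 = (4 + 4·8 + 18)/6 = 54/6 = 9; σ²_Task 2 = ((18−4)/6)² = 5.444
te_Task 3 = (1 + 4·4 + 19)/6 = 36/6 = 6; σ²_Task 3 = ((19−1)/6)² = 9.000
te_Task 4 = (6 + 4·7 + 14)/6 = 48/6 = 8; σ²_Task 4 = ((14−6)/6)² = 1.778

Forward pass:
ES_Task 1 = 0; EF_Task 1 = 8
ES_Task 2 = 8; EF_Task 2 = 8+9 = 17
ES_Task 3 = 8; EF_Task 3 = 8+6 = 14
ES_Task 4 = max(EF_Task 2=17, EF_Task 3=14) = 17; EF_Task 4 = 17+8 = 25
Expected project duration μ = 25 days. Critical path: Task 1 → Task 2 → Task 4.

Variance along critical path = 4.000 + 5.444 + 1.778 = 11.222; σ = 3.350 days.
D = μ + z·σ = 25 + 1.645·3.350 = 30.5 days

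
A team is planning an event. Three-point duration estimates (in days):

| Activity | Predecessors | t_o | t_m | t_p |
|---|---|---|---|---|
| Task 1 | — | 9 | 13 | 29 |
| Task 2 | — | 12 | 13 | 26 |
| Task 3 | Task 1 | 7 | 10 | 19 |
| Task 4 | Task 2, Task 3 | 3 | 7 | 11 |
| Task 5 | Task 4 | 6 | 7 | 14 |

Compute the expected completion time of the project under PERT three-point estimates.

te_Task 1 = (9 + 4·13 + 29)/6 = 90/6 = 15
te_Task 2 = (12 + 4·13 + 26)/6 = 90/6 = 15
te_Task 3 = (7 + 4·10 + 19)/6 = 66/6 = 11
te_Task 4 = (3 + 4·7 + 11)/6 = 42/6 = 7
te_Task 5 = (6 + 4·7 + 14)/6 = 48/6 = 8

Forward pass:
ES_Task 1 = 0; EF_Task 1 = 15
ES_Task 2 = 0; EF_Task 2 = 15
ES_Task 3 = 15; EF_Task 3 = 15+11 = 26
ES_Task 4 = max(EF_Task 2=15, EF_Task 3=26) = 26; EF_Task 4 = 26+7 = 33
ES_Task 5 = 33; EF_Task 5 = 33+8 = 41
Expected project duration μ = 41 days. Critical path: Task 1 → Task 3 → Task 4 → Task 5.

41 days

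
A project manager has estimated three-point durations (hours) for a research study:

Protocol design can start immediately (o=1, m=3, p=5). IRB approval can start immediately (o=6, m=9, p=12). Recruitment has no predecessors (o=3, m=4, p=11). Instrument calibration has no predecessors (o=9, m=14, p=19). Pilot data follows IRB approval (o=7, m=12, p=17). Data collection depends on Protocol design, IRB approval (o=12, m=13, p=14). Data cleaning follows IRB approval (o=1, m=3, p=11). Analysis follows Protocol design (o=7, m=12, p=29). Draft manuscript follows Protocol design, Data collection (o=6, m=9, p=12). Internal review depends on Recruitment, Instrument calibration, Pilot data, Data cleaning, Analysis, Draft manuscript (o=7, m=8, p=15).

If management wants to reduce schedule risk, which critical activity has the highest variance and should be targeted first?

Internal review

te_Protocol design = (1 + 4·3 + 5)/6 = 18/6 = 3; σ²_Protocol design = ((5−1)/6)² = 0.444
te_IRB approval = (6 + 4·9 + 12)/6 = 54/6 = 9; σ²_IRB approval = ((12−6)/6)² = 1.000
te_Recruitment = (3 + 4·4 + 11)/6 = 30/6 = 5; σ²_Recruitment = ((11−3)/6)² = 1.778
te_Instrument calibration = (9 + 4·14 + 19)/6 = 84/6 = 14; σ²_Instrument calibration = ((19−9)/6)² = 2.778
te_Pilot data = (7 + 4·12 + 17)/6 = 72/6 = 12; σ²_Pilot data = ((17−7)/6)² = 2.778
te_Data collection = (12 + 4·13 + 14)/6 = 78/6 = 13; σ²_Data collection = ((14−12)/6)² = 0.111
te_Data cleaning = (1 + 4·3 + 11)/6 = 24/6 = 4; σ²_Data cleaning = ((11−1)/6)² = 2.778
te_Analysis = (7 + 4·12 + 29)/6 = 84/6 = 14; σ²_Analysis = ((29−7)/6)² = 13.444
te_Draft manuscript = (6 + 4·9 + 12)/6 = 54/6 = 9; σ²_Draft manuscript = ((12−6)/6)² = 1.000
te_Internal review = (7 + 4·8 + 15)/6 = 54/6 = 9; σ²_Internal review = ((15−7)/6)² = 1.778

Forward pass:
ES_Protocol design = 0; EF_Protocol design = 3
ES_IRB approval = 0; EF_IRB approval = 9
ES_Recruitment = 0; EF_Recruitment = 5
ES_Instrument calibration = 0; EF_Instrument calibration = 14
ES_Pilot data = 9; EF_Pilot data = 9+12 = 21
ES_Data collection = max(EF_Protocol design=3, EF_IRB approval=9) = 9; EF_Data collection = 9+13 = 22
ES_Data cleaning = 9; EF_Data cleaning = 9+4 = 13
ES_Analysis = 3; EF_Analysis = 3+14 = 17
ES_Draft manuscript = max(EF_Protocol design=3, EF_Data collection=22) = 22; EF_Draft manuscript = 22+9 = 31
ES_Internal review = max(EF_Recruitment=5, EF_Instrument calibration=14, EF_Pilot data=21, EF_Data cleaning=13, EF_Analysis=17, EF_Draft manuscript=31) = 31; EF_Internal review = 31+9 = 40
Expected project duration μ = 40 hours. Critical path: IRB approval → Data collection → Draft manuscript → Internal review.

Variances on critical path: σ²_IRB approval=1.000, σ²_Data collection=0.111, σ²_Draft manuscript=1.000, σ²_Internal review=1.778.
Largest is σ²_Internal review = 1.778.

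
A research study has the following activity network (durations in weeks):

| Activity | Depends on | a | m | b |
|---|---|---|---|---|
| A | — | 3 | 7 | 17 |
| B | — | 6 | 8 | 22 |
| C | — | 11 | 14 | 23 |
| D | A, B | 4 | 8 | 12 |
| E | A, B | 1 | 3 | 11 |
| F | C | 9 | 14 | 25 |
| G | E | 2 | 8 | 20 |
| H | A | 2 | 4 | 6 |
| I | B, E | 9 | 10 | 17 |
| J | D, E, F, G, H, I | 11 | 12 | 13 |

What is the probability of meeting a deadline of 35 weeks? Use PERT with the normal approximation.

0.018

te_A = (3 + 4·7 + 17)/6 = 48/6 = 8; σ²_A = ((17−3)/6)² = 5.444
te_B = (6 + 4·8 + 22)/6 = 60/6 = 10; σ²_B = ((22−6)/6)² = 7.111
te_C = (11 + 4·14 + 23)/6 = 90/6 = 15; σ²_C = ((23−11)/6)² = 4.000
te_D = (4 + 4·8 + 12)/6 = 48/6 = 8; σ²_D = ((12−4)/6)² = 1.778
te_E = (1 + 4·3 + 11)/6 = 24/6 = 4; σ²_E = ((11−1)/6)² = 2.778
te_F = (9 + 4·14 + 25)/6 = 90/6 = 15; σ²_F = ((25−9)/6)² = 7.111
te_G = (2 + 4·8 + 20)/6 = 54/6 = 9; σ²_G = ((20−2)/6)² = 9.000
te_H = (2 + 4·4 + 6)/6 = 24/6 = 4; σ²_H = ((6−2)/6)² = 0.444
te_I = (9 + 4·10 + 17)/6 = 66/6 = 11; σ²_I = ((17−9)/6)² = 1.778
te_J = (11 + 4·12 + 13)/6 = 72/6 = 12; σ²_J = ((13−11)/6)² = 0.111

Forward pass:
ES_A = 0; EF_A = 8
ES_B = 0; EF_B = 10
ES_C = 0; EF_C = 15
ES_D = max(EF_A=8, EF_B=10) = 10; EF_D = 10+8 = 18
ES_E = max(EF_A=8, EF_B=10) = 10; EF_E = 10+4 = 14
ES_F = 15; EF_F = 15+15 = 30
ES_G = 14; EF_G = 14+9 = 23
ES_H = 8; EF_H = 8+4 = 12
ES_I = max(EF_B=10, EF_E=14) = 14; EF_I = 14+11 = 25
ES_J = max(EF_D=18, EF_E=14, EF_F=30, EF_G=23, EF_H=12, EF_I=25) = 30; EF_J = 30+12 = 42
Expected project duration μ = 42 weeks. Critical path: C → F → J.

Variance along critical path = 4.000 + 7.111 + 0.111 = 11.222; σ = √11.222 = 3.350 weeks.
Z = (35 − 42) / 3.350 = -2.090
P(T ≤ 35) = Φ(-2.090) ≈ 0.018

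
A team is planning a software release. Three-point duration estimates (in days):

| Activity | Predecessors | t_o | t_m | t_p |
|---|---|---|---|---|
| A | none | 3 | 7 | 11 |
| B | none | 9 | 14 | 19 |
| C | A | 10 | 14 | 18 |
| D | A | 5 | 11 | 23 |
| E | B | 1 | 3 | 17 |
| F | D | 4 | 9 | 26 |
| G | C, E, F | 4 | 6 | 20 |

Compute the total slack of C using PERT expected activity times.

te_A = (3 + 4·7 + 11)/6 = 42/6 = 7
te_B = (9 + 4·14 + 19)/6 = 84/6 = 14
te_C = (10 + 4·14 + 18)/6 = 84/6 = 14
te_D = (5 + 4·11 + 23)/6 = 72/6 = 12
te_E = (1 + 4·3 + 17)/6 = 30/6 = 5
te_F = (4 + 4·9 + 26)/6 = 66/6 = 11
te_G = (4 + 4·6 + 20)/6 = 48/6 = 8

Forward pass:
ES_A = 0; EF_A = 7
ES_B = 0; EF_B = 14
ES_C = 7; EF_C = 7+14 = 21
ES_D = 7; EF_D = 7+12 = 19
ES_E = 14; EF_E = 14+5 = 19
ES_F = 19; EF_F = 19+11 = 30
ES_G = max(EF_C=21, EF_E=19, EF_F=30) = 30; EF_G = 30+8 = 38
Expected project duration μ = 38 days. Critical path: A → D → F → G.

Backward pass:
LF_G = 38; LS_G = 38−8 = 30
LF_F = LS_G = 30; LS_F = 30−11 = 19
LF_E = LS_G = 30; LS_E = 30−5 = 25
LF_D = LS_F = 19; LS_D = 19−12 = 7
LF_C = LS_G = 30; LS_C = 30−14 = 16
LF_B = LS_E = 25; LS_B = 25−14 = 11
LF_A = min(LS_C=16, LS_D=7) = 7; LS_A = 7−7 = 0
Slack_C = LS_C − ES_C = 16 − 7 = 9

9 days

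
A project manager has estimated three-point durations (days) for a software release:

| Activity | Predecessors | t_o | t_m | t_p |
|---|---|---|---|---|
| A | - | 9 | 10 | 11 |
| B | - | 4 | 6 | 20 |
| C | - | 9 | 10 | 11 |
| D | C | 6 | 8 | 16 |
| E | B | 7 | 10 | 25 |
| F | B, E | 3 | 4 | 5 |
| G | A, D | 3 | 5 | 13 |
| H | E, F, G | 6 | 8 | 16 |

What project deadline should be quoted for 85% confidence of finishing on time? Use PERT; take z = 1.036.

37.0 days

te_A = (9 + 4·10 + 11)/6 = 60/6 = 10; σ²_A = ((11−9)/6)² = 0.111
te_B = (4 + 4·6 + 20)/6 = 48/6 = 8; σ²_B = ((20−4)/6)² = 7.111
te_C = (9 + 4·10 + 11)/6 = 60/6 = 10; σ²_C = ((11−9)/6)² = 0.111
te_D = (6 + 4·8 + 16)/6 = 54/6 = 9; σ²_D = ((16−6)/6)² = 2.778
te_E = (7 + 4·10 + 25)/6 = 72/6 = 12; σ²_E = ((25−7)/6)² = 9.000
te_F = (3 + 4·4 + 5)/6 = 24/6 = 4; σ²_F = ((5−3)/6)² = 0.111
te_G = (3 + 4·5 + 13)/6 = 36/6 = 6; σ²_G = ((13−3)/6)² = 2.778
te_H = (6 + 4·8 + 16)/6 = 54/6 = 9; σ²_H = ((16−6)/6)² = 2.778

Forward pass:
ES_A = 0; EF_A = 10
ES_B = 0; EF_B = 8
ES_C = 0; EF_C = 10
ES_D = 10; EF_D = 10+9 = 19
ES_E = 8; EF_E = 8+12 = 20
ES_F = max(EF_B=8, EF_E=20) = 20; EF_F = 20+4 = 24
ES_G = max(EF_A=10, EF_D=19) = 19; EF_G = 19+6 = 25
ES_H = max(EF_E=20, EF_F=24, EF_G=25) = 25; EF_H = 25+9 = 34
Expected project duration μ = 34 days. Critical path: C → D → G → H.

Variance along critical path = 0.111 + 2.778 + 2.778 + 2.778 = 8.444; σ = 2.906 days.
D = μ + z·σ = 34 + 1.036·2.906 = 37.0 days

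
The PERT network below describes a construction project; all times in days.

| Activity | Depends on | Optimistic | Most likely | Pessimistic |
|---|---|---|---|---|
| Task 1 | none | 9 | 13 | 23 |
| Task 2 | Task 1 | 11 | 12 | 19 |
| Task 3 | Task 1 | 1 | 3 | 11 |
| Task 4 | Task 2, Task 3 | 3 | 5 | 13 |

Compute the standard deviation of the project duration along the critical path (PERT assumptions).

te_Task 1 = (9 + 4·13 + 23)/6 = 84/6 = 14; σ²_Task 1 = ((23−9)/6)² = 5.444
te_Task 2 = (11 + 4·12 + 19)/6 = 78/6 = 13; σ²_Task 2 = ((19−11)/6)² = 1.778
te_Task 3 = (1 + 4·3 + 11)/6 = 24/6 = 4; σ²_Task 3 = ((11−1)/6)² = 2.778
te_Task 4 = (3 + 4·5 + 13)/6 = 36/6 = 6; σ²_Task 4 = ((13−3)/6)² = 2.778

Forward pass:
ES_Task 1 = 0; EF_Task 1 = 14
ES_Task 2 = 14; EF_Task 2 = 14+13 = 27
ES_Task 3 = 14; EF_Task 3 = 14+4 = 18
ES_Task 4 = max(EF_Task 2=27, EF_Task 3=18) = 27; EF_Task 4 = 27+6 = 33
Expected project duration μ = 33 days. Critical path: Task 1 → Task 2 → Task 4.

Variance along critical path = 5.444 + 1.778 + 2.778 = 10.000
σ = √10.000 = 3.162 days

3.16 days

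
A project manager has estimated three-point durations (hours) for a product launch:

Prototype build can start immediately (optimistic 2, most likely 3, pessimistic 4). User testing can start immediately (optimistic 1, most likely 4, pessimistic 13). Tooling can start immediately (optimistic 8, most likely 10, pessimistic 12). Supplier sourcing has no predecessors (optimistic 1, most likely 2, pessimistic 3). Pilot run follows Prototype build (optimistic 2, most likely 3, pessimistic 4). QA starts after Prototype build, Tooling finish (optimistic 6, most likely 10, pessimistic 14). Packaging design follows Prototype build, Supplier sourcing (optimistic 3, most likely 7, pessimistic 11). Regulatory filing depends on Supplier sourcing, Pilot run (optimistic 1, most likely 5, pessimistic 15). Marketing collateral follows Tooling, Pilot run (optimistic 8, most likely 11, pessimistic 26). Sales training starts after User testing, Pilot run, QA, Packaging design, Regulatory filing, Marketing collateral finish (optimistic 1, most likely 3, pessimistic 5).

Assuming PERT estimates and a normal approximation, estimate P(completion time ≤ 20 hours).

te_Prototype build = (2 + 4·3 + 4)/6 = 18/6 = 3; σ²_Prototype build = ((4−2)/6)² = 0.111
te_User testing = (1 + 4·4 + 13)/6 = 30/6 = 5; σ²_User testing = ((13−1)/6)² = 4.000
te_Tooling = (8 + 4·10 + 12)/6 = 60/6 = 10; σ²_Tooling = ((12−8)/6)² = 0.444
te_Supplier sourcing = (1 + 4·2 + 3)/6 = 12/6 = 2; σ²_Supplier sourcing = ((3−1)/6)² = 0.111
te_Pilot run = (2 + 4·3 + 4)/6 = 18/6 = 3; σ²_Pilot run = ((4−2)/6)² = 0.111
te_QA = (6 + 4·10 + 14)/6 = 60/6 = 10; σ²_QA = ((14−6)/6)² = 1.778
te_Packaging design = (3 + 4·7 + 11)/6 = 42/6 = 7; σ²_Packaging design = ((11−3)/6)² = 1.778
te_Regulatory filing = (1 + 4·5 + 15)/6 = 36/6 = 6; σ²_Regulatory filing = ((15−1)/6)² = 5.444
te_Marketing collateral = (8 + 4·11 + 26)/6 = 78/6 = 13; σ²_Marketing collateral = ((26−8)/6)² = 9.000
te_Sales training = (1 + 4·3 + 5)/6 = 18/6 = 3; σ²_Sales training = ((5−1)/6)² = 0.444

Forward pass:
ES_Prototype build = 0; EF_Prototype build = 3
ES_User testing = 0; EF_User testing = 5
ES_Tooling = 0; EF_Tooling = 10
ES_Supplier sourcing = 0; EF_Supplier sourcing = 2
ES_Pilot run = 3; EF_Pilot run = 3+3 = 6
ES_QA = max(EF_Prototype build=3, EF_Tooling=10) = 10; EF_QA = 10+10 = 20
ES_Packaging design = max(EF_Prototype build=3, EF_Supplier sourcing=2) = 3; EF_Packaging design = 3+7 = 10
ES_Regulatory filing = max(EF_Supplier sourcing=2, EF_Pilot run=6) = 6; EF_Regulatory filing = 6+6 = 12
ES_Marketing collateral = max(EF_Tooling=10, EF_Pilot run=6) = 10; EF_Marketing collateral = 10+13 = 23
ES_Sales training = max(EF_User testing=5, EF_Pilot run=6, EF_QA=20, EF_Packaging design=10, EF_Regulatory filing=12, EF_Marketing collateral=23) = 23; EF_Sales training = 23+3 = 26
Expected project duration μ = 26 hours. Critical path: Tooling → Marketing collateral → Sales training.

Variance along critical path = 0.444 + 9.000 + 0.444 = 9.889; σ = √9.889 = 3.145 hours.
Z = (20 − 26) / 3.145 = -1.908
P(T ≤ 20) = Φ(-1.908) ≈ 0.028

0.028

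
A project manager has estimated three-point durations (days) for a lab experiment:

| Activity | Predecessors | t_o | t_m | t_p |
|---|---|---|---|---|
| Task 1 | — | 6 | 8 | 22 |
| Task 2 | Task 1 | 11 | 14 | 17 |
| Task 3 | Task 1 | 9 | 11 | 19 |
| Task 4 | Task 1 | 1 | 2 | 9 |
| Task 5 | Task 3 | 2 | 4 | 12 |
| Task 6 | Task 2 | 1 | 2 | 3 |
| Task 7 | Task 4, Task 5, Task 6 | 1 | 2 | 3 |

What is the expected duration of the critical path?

29 days

te_Task 1 = (6 + 4·8 + 22)/6 = 60/6 = 10
te_Task 2 = (11 + 4·14 + 17)/6 = 84/6 = 14
te_Task 3 = (9 + 4·11 + 19)/6 = 72/6 = 12
te_Task 4 = (1 + 4·2 + 9)/6 = 18/6 = 3
te_Task 5 = (2 + 4·4 + 12)/6 = 30/6 = 5
te_Task 6 = (1 + 4·2 + 3)/6 = 12/6 = 2
te_Task 7 = (1 + 4·2 + 3)/6 = 12/6 = 2

Forward pass:
ES_Task 1 = 0; EF_Task 1 = 10
ES_Task 2 = 10; EF_Task 2 = 10+14 = 24
ES_Task 3 = 10; EF_Task 3 = 10+12 = 22
ES_Task 4 = 10; EF_Task 4 = 10+3 = 13
ES_Task 5 = 22; EF_Task 5 = 22+5 = 27
ES_Task 6 = 24; EF_Task 6 = 24+2 = 26
ES_Task 7 = max(EF_Task 4=13, EF_Task 5=27, EF_Task 6=26) = 27; EF_Task 7 = 27+2 = 29
Expected project duration μ = 29 days. Critical path: Task 1 → Task 3 → Task 5 → Task 7.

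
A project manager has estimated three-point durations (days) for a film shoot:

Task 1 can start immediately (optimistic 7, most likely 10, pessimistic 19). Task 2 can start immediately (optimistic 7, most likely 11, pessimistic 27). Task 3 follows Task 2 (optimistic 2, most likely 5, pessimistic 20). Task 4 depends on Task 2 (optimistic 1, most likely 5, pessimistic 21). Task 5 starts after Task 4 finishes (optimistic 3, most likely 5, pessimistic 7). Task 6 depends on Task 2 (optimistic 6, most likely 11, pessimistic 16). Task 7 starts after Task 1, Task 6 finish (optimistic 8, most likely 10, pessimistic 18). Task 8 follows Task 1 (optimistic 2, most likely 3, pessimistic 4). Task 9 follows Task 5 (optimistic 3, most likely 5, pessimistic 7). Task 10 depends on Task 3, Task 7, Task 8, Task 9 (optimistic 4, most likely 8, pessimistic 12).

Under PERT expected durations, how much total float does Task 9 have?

5 days

te_Task 1 = (7 + 4·10 + 19)/6 = 66/6 = 11
te_Task 2 = (7 + 4·11 + 27)/6 = 78/6 = 13
te_Task 3 = (2 + 4·5 + 20)/6 = 42/6 = 7
te_Task 4 = (1 + 4·5 + 21)/6 = 42/6 = 7
te_Task 5 = (3 + 4·5 + 7)/6 = 30/6 = 5
te_Task 6 = (6 + 4·11 + 16)/6 = 66/6 = 11
te_Task 7 = (8 + 4·10 + 18)/6 = 66/6 = 11
te_Task 8 = (2 + 4·3 + 4)/6 = 18/6 = 3
te_Task 9 = (3 + 4·5 + 7)/6 = 30/6 = 5
te_Task 10 = (4 + 4·8 + 12)/6 = 48/6 = 8

Forward pass:
ES_Task 1 = 0; EF_Task 1 = 11
ES_Task 2 = 0; EF_Task 2 = 13
ES_Task 3 = 13; EF_Task 3 = 13+7 = 20
ES_Task 4 = 13; EF_Task 4 = 13+7 = 20
ES_Task 5 = 20; EF_Task 5 = 20+5 = 25
ES_Task 6 = 13; EF_Task 6 = 13+11 = 24
ES_Task 7 = max(EF_Task 1=11, EF_Task 6=24) = 24; EF_Task 7 = 24+11 = 35
ES_Task 8 = 11; EF_Task 8 = 11+3 = 14
ES_Task 9 = 25; EF_Task 9 = 25+5 = 30
ES_Task 10 = max(EF_Task 3=20, EF_Task 7=35, EF_Task 8=14, EF_Task 9=30) = 35; EF_Task 10 = 35+8 = 43
Expected project duration μ = 43 days. Critical path: Task 2 → Task 6 → Task 7 → Task 10.

Backward pass:
LF_Task 10 = 43; LS_Task 10 = 43−8 = 35
LF_Task 9 = LS_Task 10 = 35; LS_Task 9 = 35−5 = 30
LF_Task 8 = LS_Task 10 = 35; LS_Task 8 = 35−3 = 32
LF_Task 7 = LS_Task 10 = 35; LS_Task 7 = 35−11 = 24
LF_Task 6 = LS_Task 7 = 24; LS_Task 6 = 24−11 = 13
LF_Task 5 = LS_Task 9 = 30; LS_Task 5 = 30−5 = 25
LF_Task 4 = LS_Task 5 = 25; LS_Task 4 = 25−7 = 18
LF_Task 3 = LS_Task 10 = 35; LS_Task 3 = 35−7 = 28
LF_Task 2 = min(LS_Task 3=28, LS_Task 4=18, LS_Task 6=13) = 13; LS_Task 2 = 13−13 = 0
LF_Task 1 = min(LS_Task 7=24, LS_Task 8=32) = 24; LS_Task 1 = 24−11 = 13
Slack_Task 9 = LS_Task 9 − ES_Task 9 = 30 − 25 = 5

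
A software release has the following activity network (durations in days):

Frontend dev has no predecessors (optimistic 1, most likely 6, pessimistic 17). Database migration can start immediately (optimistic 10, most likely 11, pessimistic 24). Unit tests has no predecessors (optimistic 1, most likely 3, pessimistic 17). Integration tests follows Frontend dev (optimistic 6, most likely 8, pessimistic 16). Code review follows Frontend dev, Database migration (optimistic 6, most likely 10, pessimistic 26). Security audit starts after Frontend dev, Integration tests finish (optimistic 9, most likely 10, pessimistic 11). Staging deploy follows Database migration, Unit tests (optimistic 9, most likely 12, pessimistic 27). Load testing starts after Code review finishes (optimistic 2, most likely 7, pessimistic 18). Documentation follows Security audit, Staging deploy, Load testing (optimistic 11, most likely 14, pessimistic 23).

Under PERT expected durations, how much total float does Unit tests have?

14 days

te_Frontend dev = (1 + 4·6 + 17)/6 = 42/6 = 7
te_Database migration = (10 + 4·11 + 24)/6 = 78/6 = 13
te_Unit tests = (1 + 4·3 + 17)/6 = 30/6 = 5
te_Integration tests = (6 + 4·8 + 16)/6 = 54/6 = 9
te_Code review = (6 + 4·10 + 26)/6 = 72/6 = 12
te_Security audit = (9 + 4·10 + 11)/6 = 60/6 = 10
te_Staging deploy = (9 + 4·12 + 27)/6 = 84/6 = 14
te_Load testing = (2 + 4·7 + 18)/6 = 48/6 = 8
te_Documentation = (11 + 4·14 + 23)/6 = 90/6 = 15

Forward pass:
ES_Frontend dev = 0; EF_Frontend dev = 7
ES_Database migration = 0; EF_Database migration = 13
ES_Unit tests = 0; EF_Unit tests = 5
ES_Integration tests = 7; EF_Integration tests = 7+9 = 16
ES_Code review = max(EF_Frontend dev=7, EF_Database migration=13) = 13; EF_Code review = 13+12 = 25
ES_Security audit = max(EF_Frontend dev=7, EF_Integration tests=16) = 16; EF_Security audit = 16+10 = 26
ES_Staging deploy = max(EF_Database migration=13, EF_Unit tests=5) = 13; EF_Staging deploy = 13+14 = 27
ES_Load testing = 25; EF_Load testing = 25+8 = 33
ES_Documentation = max(EF_Security audit=26, EF_Staging deploy=27, EF_Load testing=33) = 33; EF_Documentation = 33+15 = 48
Expected project duration μ = 48 days. Critical path: Database migration → Code review → Load testing → Documentation.

Backward pass:
LF_Documentation = 48; LS_Documentation = 48−15 = 33
LF_Load testing = LS_Documentation = 33; LS_Load testing = 33−8 = 25
LF_Staging deploy = LS_Documentation = 33; LS_Staging deploy = 33−14 = 19
LF_Security audit = LS_Documentation = 33; LS_Security audit = 33−10 = 23
LF_Code review = LS_Load testing = 25; LS_Code review = 25−12 = 13
LF_Integration tests = LS_Security audit = 23; LS_Integration tests = 23−9 = 14
LF_Unit tests = LS_Staging deploy = 19; LS_Unit tests = 19−5 = 14
LF_Database migration = min(LS_Code review=13, LS_Staging deploy=19) = 13; LS_Database migration = 13−13 = 0
LF_Frontend dev = min(LS_Integration tests=14, LS_Code review=13, LS_Security audit=23) = 13; LS_Frontend dev = 13−7 = 6
Slack_Unit tests = LS_Unit tests − ES_Unit tests = 14 − 0 = 14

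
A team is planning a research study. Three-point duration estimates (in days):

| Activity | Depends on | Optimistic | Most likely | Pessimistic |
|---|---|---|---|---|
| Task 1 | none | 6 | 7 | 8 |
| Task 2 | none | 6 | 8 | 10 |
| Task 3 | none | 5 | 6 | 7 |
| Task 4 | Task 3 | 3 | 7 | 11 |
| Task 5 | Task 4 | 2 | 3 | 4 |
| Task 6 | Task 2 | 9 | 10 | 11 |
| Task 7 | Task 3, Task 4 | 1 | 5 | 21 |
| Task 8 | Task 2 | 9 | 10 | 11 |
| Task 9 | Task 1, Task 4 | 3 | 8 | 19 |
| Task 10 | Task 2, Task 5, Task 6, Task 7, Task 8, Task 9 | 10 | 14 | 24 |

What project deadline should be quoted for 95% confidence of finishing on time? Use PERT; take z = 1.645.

te_Task 1 = (6 + 4·7 + 8)/6 = 42/6 = 7; σ²_Task 1 = ((8−6)/6)² = 0.111
te_Task 2 = (6 + 4·8 + 10)/6 = 48/6 = 8; σ²_Task 2 = ((10−6)/6)² = 0.444
te_Task 3 = (5 + 4·6 + 7)/6 = 36/6 = 6; σ²_Task 3 = ((7−5)/6)² = 0.111
te_Task 4 = (3 + 4·7 + 11)/6 = 42/6 = 7; σ²_Task 4 = ((11−3)/6)² = 1.778
te_Task 5 = (2 + 4·3 + 4)/6 = 18/6 = 3; σ²_Task 5 = ((4−2)/6)² = 0.111
te_Task 6 = (9 + 4·10 + 11)/6 = 60/6 = 10; σ²_Task 6 = ((11−9)/6)² = 0.111
te_Task 7 = (1 + 4·5 + 21)/6 = 42/6 = 7; σ²_Task 7 = ((21−1)/6)² = 11.111
te_Task 8 = (9 + 4·10 + 11)/6 = 60/6 = 10; σ²_Task 8 = ((11−9)/6)² = 0.111
te_Task 9 = (3 + 4·8 + 19)/6 = 54/6 = 9; σ²_Task 9 = ((19−3)/6)² = 7.111
te_Task 10 = (10 + 4·14 + 24)/6 = 90/6 = 15; σ²_Task 10 = ((24−10)/6)² = 5.444

Forward pass:
ES_Task 1 = 0; EF_Task 1 = 7
ES_Task 2 = 0; EF_Task 2 = 8
ES_Task 3 = 0; EF_Task 3 = 6
ES_Task 4 = 6; EF_Task 4 = 6+7 = 13
ES_Task 5 = 13; EF_Task 5 = 13+3 = 16
ES_Task 6 = 8; EF_Task 6 = 8+10 = 18
ES_Task 7 = max(EF_Task 3=6, EF_Task 4=13) = 13; EF_Task 7 = 13+7 = 20
ES_Task 8 = 8; EF_Task 8 = 8+10 = 18
ES_Task 9 = max(EF_Task 1=7, EF_Task 4=13) = 13; EF_Task 9 = 13+9 = 22
ES_Task 10 = max(EF_Task 2=8, EF_Task 5=16, EF_Task 6=18, EF_Task 7=20, EF_Task 8=18, EF_Task 9=22) = 22; EF_Task 10 = 22+15 = 37
Expected project duration μ = 37 days. Critical path: Task 3 → Task 4 → Task 9 → Task 10.

Variance along critical path = 0.111 + 1.778 + 7.111 + 5.444 = 14.444; σ = 3.801 days.
D = μ + z·σ = 37 + 1.645·3.801 = 43.3 days

43.3 days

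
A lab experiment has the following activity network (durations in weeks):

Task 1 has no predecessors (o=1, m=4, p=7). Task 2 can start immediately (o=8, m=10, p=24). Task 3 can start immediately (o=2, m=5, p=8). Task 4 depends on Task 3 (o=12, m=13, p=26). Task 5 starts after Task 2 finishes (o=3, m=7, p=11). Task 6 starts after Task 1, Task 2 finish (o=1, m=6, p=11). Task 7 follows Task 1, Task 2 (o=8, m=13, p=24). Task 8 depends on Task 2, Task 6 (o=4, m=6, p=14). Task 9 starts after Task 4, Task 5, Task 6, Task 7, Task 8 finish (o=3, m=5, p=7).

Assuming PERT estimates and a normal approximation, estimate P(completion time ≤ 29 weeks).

0.301

te_Task 1 = (1 + 4·4 + 7)/6 = 24/6 = 4; σ²_Task 1 = ((7−1)/6)² = 1.000
te_Task 2 = (8 + 4·10 + 24)/6 = 72/6 = 12; σ²_Task 2 = ((24−8)/6)² = 7.111
te_Task 3 = (2 + 4·5 + 8)/6 = 30/6 = 5; σ²_Task 3 = ((8−2)/6)² = 1.000
te_Task 4 = (12 + 4·13 + 26)/6 = 90/6 = 15; σ²_Task 4 = ((26−12)/6)² = 5.444
te_Task 5 = (3 + 4·7 + 11)/6 = 42/6 = 7; σ²_Task 5 = ((11−3)/6)² = 1.778
te_Task 6 = (1 + 4·6 + 11)/6 = 36/6 = 6; σ²_Task 6 = ((11−1)/6)² = 2.778
te_Task 7 = (8 + 4·13 + 24)/6 = 84/6 = 14; σ²_Task 7 = ((24−8)/6)² = 7.111
te_Task 8 = (4 + 4·6 + 14)/6 = 42/6 = 7; σ²_Task 8 = ((14−4)/6)² = 2.778
te_Task 9 = (3 + 4·5 + 7)/6 = 30/6 = 5; σ²_Task 9 = ((7−3)/6)² = 0.444

Forward pass:
ES_Task 1 = 0; EF_Task 1 = 4
ES_Task 2 = 0; EF_Task 2 = 12
ES_Task 3 = 0; EF_Task 3 = 5
ES_Task 4 = 5; EF_Task 4 = 5+15 = 20
ES_Task 5 = 12; EF_Task 5 = 12+7 = 19
ES_Task 6 = max(EF_Task 1=4, EF_Task 2=12) = 12; EF_Task 6 = 12+6 = 18
ES_Task 7 = max(EF_Task 1=4, EF_Task 2=12) = 12; EF_Task 7 = 12+14 = 26
ES_Task 8 = max(EF_Task 2=12, EF_Task 6=18) = 18; EF_Task 8 = 18+7 = 25
ES_Task 9 = max(EF_Task 4=20, EF_Task 5=19, EF_Task 6=18, EF_Task 7=26, EF_Task 8=25) = 26; EF_Task 9 = 26+5 = 31
Expected project duration μ = 31 weeks. Critical path: Task 2 → Task 7 → Task 9.

Variance along critical path = 7.111 + 7.111 + 0.444 = 14.667; σ = √14.667 = 3.830 weeks.
Z = (29 − 31) / 3.830 = -0.522
P(T ≤ 29) = Φ(-0.522) ≈ 0.301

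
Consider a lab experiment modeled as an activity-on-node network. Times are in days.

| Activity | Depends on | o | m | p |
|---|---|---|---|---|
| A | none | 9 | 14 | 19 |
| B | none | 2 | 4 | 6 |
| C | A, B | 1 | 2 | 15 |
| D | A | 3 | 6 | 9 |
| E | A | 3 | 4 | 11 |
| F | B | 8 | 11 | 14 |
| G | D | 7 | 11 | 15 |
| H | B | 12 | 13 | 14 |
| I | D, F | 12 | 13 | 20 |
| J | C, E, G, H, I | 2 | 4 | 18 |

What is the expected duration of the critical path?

te_A = (9 + 4·14 + 19)/6 = 84/6 = 14
te_B = (2 + 4·4 + 6)/6 = 24/6 = 4
te_C = (1 + 4·2 + 15)/6 = 24/6 = 4
te_D = (3 + 4·6 + 9)/6 = 36/6 = 6
te_E = (3 + 4·4 + 11)/6 = 30/6 = 5
te_F = (8 + 4·11 + 14)/6 = 66/6 = 11
te_G = (7 + 4·11 + 15)/6 = 66/6 = 11
te_H = (12 + 4·13 + 14)/6 = 78/6 = 13
te_I = (12 + 4·13 + 20)/6 = 84/6 = 14
te_J = (2 + 4·4 + 18)/6 = 36/6 = 6

Forward pass:
ES_A = 0; EF_A = 14
ES_B = 0; EF_B = 4
ES_C = max(EF_A=14, EF_B=4) = 14; EF_C = 14+4 = 18
ES_D = 14; EF_D = 14+6 = 20
ES_E = 14; EF_E = 14+5 = 19
ES_F = 4; EF_F = 4+11 = 15
ES_G = 20; EF_G = 20+11 = 31
ES_H = 4; EF_H = 4+13 = 17
ES_I = max(EF_D=20, EF_F=15) = 20; EF_I = 20+14 = 34
ES_J = max(EF_C=18, EF_E=19, EF_G=31, EF_H=17, EF_I=34) = 34; EF_J = 34+6 = 40
Expected project duration μ = 40 days. Critical path: A → D → I → J.

40 days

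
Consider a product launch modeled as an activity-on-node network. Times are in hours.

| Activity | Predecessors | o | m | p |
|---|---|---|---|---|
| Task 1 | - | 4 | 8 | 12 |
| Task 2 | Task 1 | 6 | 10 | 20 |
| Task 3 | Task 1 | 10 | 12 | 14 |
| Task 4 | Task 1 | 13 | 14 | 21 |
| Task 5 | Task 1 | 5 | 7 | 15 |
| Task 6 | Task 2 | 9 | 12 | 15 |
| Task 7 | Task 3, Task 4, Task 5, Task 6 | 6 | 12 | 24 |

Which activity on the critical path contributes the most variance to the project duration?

Task 7

te_Task 1 = (4 + 4·8 + 12)/6 = 48/6 = 8; σ²_Task 1 = ((12−4)/6)² = 1.778
te_Task 2 = (6 + 4·10 + 20)/6 = 66/6 = 11; σ²_Task 2 = ((20−6)/6)² = 5.444
te_Task 3 = (10 + 4·12 + 14)/6 = 72/6 = 12; σ²_Task 3 = ((14−10)/6)² = 0.444
te_Task 4 = (13 + 4·14 + 21)/6 = 90/6 = 15; σ²_Task 4 = ((21−13)/6)² = 1.778
te_Task 5 = (5 + 4·7 + 15)/6 = 48/6 = 8; σ²_Task 5 = ((15−5)/6)² = 2.778
te_Task 6 = (9 + 4·12 + 15)/6 = 72/6 = 12; σ²_Task 6 = ((15−9)/6)² = 1.000
te_Task 7 = (6 + 4·12 + 24)/6 = 78/6 = 13; σ²_Task 7 = ((24−6)/6)² = 9.000

Forward pass:
ES_Task 1 = 0; EF_Task 1 = 8
ES_Task 2 = 8; EF_Task 2 = 8+11 = 19
ES_Task 3 = 8; EF_Task 3 = 8+12 = 20
ES_Task 4 = 8; EF_Task 4 = 8+15 = 23
ES_Task 5 = 8; EF_Task 5 = 8+8 = 16
ES_Task 6 = 19; EF_Task 6 = 19+12 = 31
ES_Task 7 = max(EF_Task 3=20, EF_Task 4=23, EF_Task 5=16, EF_Task 6=31) = 31; EF_Task 7 = 31+13 = 44
Expected project duration μ = 44 hours. Critical path: Task 1 → Task 2 → Task 6 → Task 7.

Variances on critical path: σ²_Task 1=1.778, σ²_Task 2=5.444, σ²_Task 6=1.000, σ²_Task 7=9.000.
Largest is σ²_Task 7 = 9.000.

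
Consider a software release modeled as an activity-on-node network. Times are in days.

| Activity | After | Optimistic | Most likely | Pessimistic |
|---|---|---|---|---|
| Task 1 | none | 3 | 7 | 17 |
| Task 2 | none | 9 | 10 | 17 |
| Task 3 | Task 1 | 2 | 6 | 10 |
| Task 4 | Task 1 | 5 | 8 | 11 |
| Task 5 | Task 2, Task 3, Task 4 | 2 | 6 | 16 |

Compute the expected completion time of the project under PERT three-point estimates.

23 days

te_Task 1 = (3 + 4·7 + 17)/6 = 48/6 = 8
te_Task 2 = (9 + 4·10 + 17)/6 = 66/6 = 11
te_Task 3 = (2 + 4·6 + 10)/6 = 36/6 = 6
te_Task 4 = (5 + 4·8 + 11)/6 = 48/6 = 8
te_Task 5 = (2 + 4·6 + 16)/6 = 42/6 = 7

Forward pass:
ES_Task 1 = 0; EF_Task 1 = 8
ES_Task 2 = 0; EF_Task 2 = 11
ES_Task 3 = 8; EF_Task 3 = 8+6 = 14
ES_Task 4 = 8; EF_Task 4 = 8+8 = 16
ES_Task 5 = max(EF_Task 2=11, EF_Task 3=14, EF_Task 4=16) = 16; EF_Task 5 = 16+7 = 23
Expected project duration μ = 23 days. Critical path: Task 1 → Task 4 → Task 5.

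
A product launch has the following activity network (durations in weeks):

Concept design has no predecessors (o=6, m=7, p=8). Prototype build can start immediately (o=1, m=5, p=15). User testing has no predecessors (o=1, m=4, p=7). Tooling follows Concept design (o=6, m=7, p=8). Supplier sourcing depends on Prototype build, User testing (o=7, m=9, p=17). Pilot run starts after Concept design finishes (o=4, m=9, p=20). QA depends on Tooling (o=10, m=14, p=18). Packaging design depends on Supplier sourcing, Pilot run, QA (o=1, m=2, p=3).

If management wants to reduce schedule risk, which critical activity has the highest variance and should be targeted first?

te_Concept design = (6 + 4·7 + 8)/6 = 42/6 = 7; σ²_Concept design = ((8−6)/6)² = 0.111
te_Prototype build = (1 + 4·5 + 15)/6 = 36/6 = 6; σ²_Prototype build = ((15−1)/6)² = 5.444
te_User testing = (1 + 4·4 + 7)/6 = 24/6 = 4; σ²_User testing = ((7−1)/6)² = 1.000
te_Tooling = (6 + 4·7 + 8)/6 = 42/6 = 7; σ²_Tooling = ((8−6)/6)² = 0.111
te_Supplier sourcing = (7 + 4·9 + 17)/6 = 60/6 = 10; σ²_Supplier sourcing = ((17−7)/6)² = 2.778
te_Pilot run = (4 + 4·9 + 20)/6 = 60/6 = 10; σ²_Pilot run = ((20−4)/6)² = 7.111
te_QA = (10 + 4·14 + 18)/6 = 84/6 = 14; σ²_QA = ((18−10)/6)² = 1.778
te_Packaging design = (1 + 4·2 + 3)/6 = 12/6 = 2; σ²_Packaging design = ((3−1)/6)² = 0.111

Forward pass:
ES_Concept design = 0; EF_Concept design = 7
ES_Prototype build = 0; EF_Prototype build = 6
ES_User testing = 0; EF_User testing = 4
ES_Tooling = 7; EF_Tooling = 7+7 = 14
ES_Supplier sourcing = max(EF_Prototype build=6, EF_User testing=4) = 6; EF_Supplier sourcing = 6+10 = 16
ES_Pilot run = 7; EF_Pilot run = 7+10 = 17
ES_QA = 14; EF_QA = 14+14 = 28
ES_Packaging design = max(EF_Supplier sourcing=16, EF_Pilot run=17, EF_QA=28) = 28; EF_Packaging design = 28+2 = 30
Expected project duration μ = 30 weeks. Critical path: Concept design → Tooling → QA → Packaging design.

Variances on critical path: σ²_Concept design=0.111, σ²_Tooling=0.111, σ²_QA=1.778, σ²_Packaging design=0.111.
Largest is σ²_QA = 1.778.

QA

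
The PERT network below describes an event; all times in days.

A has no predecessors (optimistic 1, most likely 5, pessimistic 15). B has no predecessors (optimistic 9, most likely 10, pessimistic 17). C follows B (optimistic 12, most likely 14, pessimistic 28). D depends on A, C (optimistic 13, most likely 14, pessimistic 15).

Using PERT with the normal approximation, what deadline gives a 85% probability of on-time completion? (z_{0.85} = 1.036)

44.1 days

te_A = (1 + 4·5 + 15)/6 = 36/6 = 6; σ²_A = ((15−1)/6)² = 5.444
te_B = (9 + 4·10 + 17)/6 = 66/6 = 11; σ²_B = ((17−9)/6)² = 1.778
te_C = (12 + 4·14 + 28)/6 = 96/6 = 16; σ²_C = ((28−12)/6)² = 7.111
te_D = (13 + 4·14 + 15)/6 = 84/6 = 14; σ²_D = ((15−13)/6)² = 0.111

Forward pass:
ES_A = 0; EF_A = 6
ES_B = 0; EF_B = 11
ES_C = 11; EF_C = 11+16 = 27
ES_D = max(EF_A=6, EF_C=27) = 27; EF_D = 27+14 = 41
Expected project duration μ = 41 days. Critical path: B → C → D.

Variance along critical path = 1.778 + 7.111 + 0.111 = 9.000; σ = 3.000 days.
D = μ + z·σ = 41 + 1.036·3.000 = 44.1 days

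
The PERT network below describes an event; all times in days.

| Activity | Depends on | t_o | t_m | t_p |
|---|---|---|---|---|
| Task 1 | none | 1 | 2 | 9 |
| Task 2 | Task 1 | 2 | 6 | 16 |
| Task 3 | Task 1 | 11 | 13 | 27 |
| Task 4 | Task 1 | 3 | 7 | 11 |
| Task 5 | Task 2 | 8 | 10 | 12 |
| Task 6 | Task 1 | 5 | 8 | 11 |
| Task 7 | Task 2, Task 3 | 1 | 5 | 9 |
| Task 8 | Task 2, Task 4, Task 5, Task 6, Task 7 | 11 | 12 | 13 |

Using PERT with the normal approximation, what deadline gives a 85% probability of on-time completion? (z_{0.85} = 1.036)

te_Task 1 = (1 + 4·2 + 9)/6 = 18/6 = 3; σ²_Task 1 = ((9−1)/6)² = 1.778
te_Task 2 = (2 + 4·6 + 16)/6 = 42/6 = 7; σ²_Task 2 = ((16−2)/6)² = 5.444
te_Task 3 = (11 + 4·13 + 27)/6 = 90/6 = 15; σ²_Task 3 = ((27−11)/6)² = 7.111
te_Task 4 = (3 + 4·7 + 11)/6 = 42/6 = 7; σ²_Task 4 = ((11−3)/6)² = 1.778
te_Task 5 = (8 + 4·10 + 12)/6 = 60/6 = 10; σ²_Task 5 = ((12−8)/6)² = 0.444
te_Task 6 = (5 + 4·8 + 11)/6 = 48/6 = 8; σ²_Task 6 = ((11−5)/6)² = 1.000
te_Task 7 = (1 + 4·5 + 9)/6 = 30/6 = 5; σ²_Task 7 = ((9−1)/6)² = 1.778
te_Task 8 = (11 + 4·12 + 13)/6 = 72/6 = 12; σ²_Task 8 = ((13−11)/6)² = 0.111

Forward pass:
ES_Task 1 = 0; EF_Task 1 = 3
ES_Task 2 = 3; EF_Task 2 = 3+7 = 10
ES_Task 3 = 3; EF_Task 3 = 3+15 = 18
ES_Task 4 = 3; EF_Task 4 = 3+7 = 10
ES_Task 5 = 10; EF_Task 5 = 10+10 = 20
ES_Task 6 = 3; EF_Task 6 = 3+8 = 11
ES_Task 7 = max(EF_Task 2=10, EF_Task 3=18) = 18; EF_Task 7 = 18+5 = 23
ES_Task 8 = max(EF_Task 2=10, EF_Task 4=10, EF_Task 5=20, EF_Task 6=11, EF_Task 7=23) = 23; EF_Task 8 = 23+12 = 35
Expected project duration μ = 35 days. Critical path: Task 1 → Task 3 → Task 7 → Task 8.

Variance along critical path = 1.778 + 7.111 + 1.778 + 0.111 = 10.778; σ = 3.283 days.
D = μ + z·σ = 35 + 1.036·3.283 = 38.4 days

38.4 days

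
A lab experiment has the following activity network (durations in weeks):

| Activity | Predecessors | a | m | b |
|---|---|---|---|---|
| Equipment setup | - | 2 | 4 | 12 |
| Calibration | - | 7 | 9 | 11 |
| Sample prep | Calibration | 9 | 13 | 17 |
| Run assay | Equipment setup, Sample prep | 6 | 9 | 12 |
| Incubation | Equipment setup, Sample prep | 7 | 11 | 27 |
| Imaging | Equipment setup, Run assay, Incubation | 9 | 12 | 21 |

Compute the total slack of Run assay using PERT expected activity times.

te_Equipment setup = (2 + 4·4 + 12)/6 = 30/6 = 5
te_Calibration = (7 + 4·9 + 11)/6 = 54/6 = 9
te_Sample prep = (9 + 4·13 + 17)/6 = 78/6 = 13
te_Run assay = (6 + 4·9 + 12)/6 = 54/6 = 9
te_Incubation = (7 + 4·11 + 27)/6 = 78/6 = 13
te_Imaging = (9 + 4·12 + 21)/6 = 78/6 = 13

Forward pass:
ES_Equipment setup = 0; EF_Equipment setup = 5
ES_Calibration = 0; EF_Calibration = 9
ES_Sample prep = 9; EF_Sample prep = 9+13 = 22
ES_Run assay = max(EF_Equipment setup=5, EF_Sample prep=22) = 22; EF_Run assay = 22+9 = 31
ES_Incubation = max(EF_Equipment setup=5, EF_Sample prep=22) = 22; EF_Incubation = 22+13 = 35
ES_Imaging = max(EF_Equipment setup=5, EF_Run assay=31, EF_Incubation=35) = 35; EF_Imaging = 35+13 = 48
Expected project duration μ = 48 weeks. Critical path: Calibration → Sample prep → Incubation → Imaging.

Backward pass:
LF_Imaging = 48; LS_Imaging = 48−13 = 35
LF_Incubation = LS_Imaging = 35; LS_Incubation = 35−13 = 22
LF_Run assay = LS_Imaging = 35; LS_Run assay = 35−9 = 26
LF_Sample prep = min(LS_Run assay=26, LS_Incubation=22) = 22; LS_Sample prep = 22−13 = 9
LF_Calibration = LS_Sample prep = 9; LS_Calibration = 9−9 = 0
LF_Equipment setup = min(LS_Run assay=26, LS_Incubation=22, LS_Imaging=35) = 22; LS_Equipment setup = 22−5 = 17
Slack_Run assay = LS_Run assay − ES_Run assay = 26 − 22 = 4

4 weeks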